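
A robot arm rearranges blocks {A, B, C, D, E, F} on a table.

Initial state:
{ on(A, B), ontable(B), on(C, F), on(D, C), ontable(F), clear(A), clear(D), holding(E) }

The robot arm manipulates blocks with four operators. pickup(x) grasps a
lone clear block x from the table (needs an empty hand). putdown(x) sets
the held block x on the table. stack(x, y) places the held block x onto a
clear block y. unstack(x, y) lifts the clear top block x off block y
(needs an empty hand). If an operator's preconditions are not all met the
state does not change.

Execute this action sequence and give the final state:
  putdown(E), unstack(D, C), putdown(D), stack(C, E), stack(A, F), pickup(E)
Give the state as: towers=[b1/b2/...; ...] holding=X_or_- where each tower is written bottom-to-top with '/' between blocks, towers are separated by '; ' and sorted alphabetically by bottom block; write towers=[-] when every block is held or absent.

towers=[B/A; D; F/C] holding=E

step 1 (putdown(E)): towers=[B/A; E; F/C/D] holding=-
step 2 (unstack(D, C)): towers=[B/A; E; F/C] holding=D
step 3 (putdown(D)): towers=[B/A; D; E; F/C] holding=-
step 4 (stack(C, E)) [no-op]: towers=[B/A; D; E; F/C] holding=-
step 5 (stack(A, F)) [no-op]: towers=[B/A; D; E; F/C] holding=-
step 6 (pickup(E)): towers=[B/A; D; F/C] holding=E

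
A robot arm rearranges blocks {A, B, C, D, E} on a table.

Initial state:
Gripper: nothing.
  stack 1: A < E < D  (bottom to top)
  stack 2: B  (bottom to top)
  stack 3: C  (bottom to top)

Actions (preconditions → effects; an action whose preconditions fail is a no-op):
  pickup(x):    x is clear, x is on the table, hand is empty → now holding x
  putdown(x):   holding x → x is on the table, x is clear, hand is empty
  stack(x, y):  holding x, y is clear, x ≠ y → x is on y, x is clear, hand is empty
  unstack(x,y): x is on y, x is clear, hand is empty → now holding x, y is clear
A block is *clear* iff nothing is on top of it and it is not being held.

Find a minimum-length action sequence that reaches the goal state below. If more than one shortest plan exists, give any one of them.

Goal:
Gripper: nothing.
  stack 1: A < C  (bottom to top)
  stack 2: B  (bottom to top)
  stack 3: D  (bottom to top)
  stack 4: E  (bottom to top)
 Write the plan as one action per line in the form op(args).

unstack(D, E)
putdown(D)
unstack(E, A)
putdown(E)
pickup(C)
stack(C, A)

step 1 (unstack(D, E)): towers=[A/E; B; C] holding=D
step 2 (putdown(D)): towers=[A/E; B; C; D] holding=-
step 3 (unstack(E, A)): towers=[A; B; C; D] holding=E
step 4 (putdown(E)): towers=[A; B; C; D; E] holding=-
step 5 (pickup(C)): towers=[A; B; D; E] holding=C
step 6 (stack(C, A)): towers=[A/C; B; D; E] holding=-
goal check: towers=[A/C; B; D; E] holding=- — reached (length 6, optimal by BFS)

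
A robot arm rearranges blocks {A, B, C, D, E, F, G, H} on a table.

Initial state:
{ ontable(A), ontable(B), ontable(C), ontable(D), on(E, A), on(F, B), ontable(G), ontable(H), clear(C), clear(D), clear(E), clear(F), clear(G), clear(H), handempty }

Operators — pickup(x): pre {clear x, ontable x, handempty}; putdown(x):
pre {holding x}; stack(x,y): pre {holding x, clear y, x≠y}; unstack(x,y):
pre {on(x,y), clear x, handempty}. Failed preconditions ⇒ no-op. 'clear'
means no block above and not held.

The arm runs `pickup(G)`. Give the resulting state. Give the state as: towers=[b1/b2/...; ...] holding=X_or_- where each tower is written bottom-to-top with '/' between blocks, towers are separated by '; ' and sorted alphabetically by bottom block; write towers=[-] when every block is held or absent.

before: towers=[A/E; B/F; C; D; G; H] holding=-
pre[pickup(G)]: clear(G) yes, ontable(G) yes, handempty yes
all met → apply pickup(G)
after:  towers=[A/E; B/F; C; D; H] holding=G

towers=[A/E; B/F; C; D; H] holding=G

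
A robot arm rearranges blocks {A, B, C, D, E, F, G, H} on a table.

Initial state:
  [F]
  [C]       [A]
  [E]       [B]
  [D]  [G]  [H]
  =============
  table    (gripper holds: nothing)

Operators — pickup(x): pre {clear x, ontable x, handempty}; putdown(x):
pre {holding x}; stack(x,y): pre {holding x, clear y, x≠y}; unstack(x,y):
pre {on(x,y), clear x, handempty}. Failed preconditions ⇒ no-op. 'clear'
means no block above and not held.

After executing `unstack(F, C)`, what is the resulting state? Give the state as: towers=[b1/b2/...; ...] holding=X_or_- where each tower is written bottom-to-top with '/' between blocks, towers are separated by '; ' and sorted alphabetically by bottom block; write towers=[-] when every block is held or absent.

towers=[D/E/C; G; H/B/A] holding=F

before: towers=[D/E/C/F; G; H/B/A] holding=-
pre[unstack(F, C)]: on(F,C) ok, clear(F) ok, handempty ok
all met → apply unstack(F, C)
after:  towers=[D/E/C; G; H/B/A] holding=F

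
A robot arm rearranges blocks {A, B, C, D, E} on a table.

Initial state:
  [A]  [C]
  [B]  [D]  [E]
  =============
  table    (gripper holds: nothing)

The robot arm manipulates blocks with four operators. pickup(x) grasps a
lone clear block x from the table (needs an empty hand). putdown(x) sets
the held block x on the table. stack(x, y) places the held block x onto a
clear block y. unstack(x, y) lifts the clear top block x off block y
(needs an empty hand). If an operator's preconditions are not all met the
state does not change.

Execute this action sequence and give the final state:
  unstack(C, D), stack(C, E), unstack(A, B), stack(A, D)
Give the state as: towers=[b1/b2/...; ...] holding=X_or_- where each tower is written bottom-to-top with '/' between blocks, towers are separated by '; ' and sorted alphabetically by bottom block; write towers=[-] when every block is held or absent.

step 1 (unstack(C, D)): towers=[B/A; D; E] holding=C
step 2 (stack(C, E)): towers=[B/A; D; E/C] holding=-
step 3 (unstack(A, B)): towers=[B; D; E/C] holding=A
step 4 (stack(A, D)): towers=[B; D/A; E/C] holding=-

towers=[B; D/A; E/C] holding=-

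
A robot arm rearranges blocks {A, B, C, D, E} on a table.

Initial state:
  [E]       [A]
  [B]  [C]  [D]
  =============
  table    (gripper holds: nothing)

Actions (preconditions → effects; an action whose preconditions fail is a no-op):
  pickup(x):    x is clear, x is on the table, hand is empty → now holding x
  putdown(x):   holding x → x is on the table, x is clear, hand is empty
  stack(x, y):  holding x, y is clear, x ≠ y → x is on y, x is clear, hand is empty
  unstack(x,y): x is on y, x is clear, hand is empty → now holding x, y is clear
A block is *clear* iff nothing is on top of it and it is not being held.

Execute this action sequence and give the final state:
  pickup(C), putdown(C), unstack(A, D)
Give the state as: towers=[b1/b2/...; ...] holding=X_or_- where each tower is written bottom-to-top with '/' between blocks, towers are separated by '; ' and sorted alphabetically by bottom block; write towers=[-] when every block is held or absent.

step 1 (pickup(C)): towers=[B/E; D/A] holding=C
step 2 (putdown(C)): towers=[B/E; C; D/A] holding=-
step 3 (unstack(A, D)): towers=[B/E; C; D] holding=A

towers=[B/E; C; D] holding=A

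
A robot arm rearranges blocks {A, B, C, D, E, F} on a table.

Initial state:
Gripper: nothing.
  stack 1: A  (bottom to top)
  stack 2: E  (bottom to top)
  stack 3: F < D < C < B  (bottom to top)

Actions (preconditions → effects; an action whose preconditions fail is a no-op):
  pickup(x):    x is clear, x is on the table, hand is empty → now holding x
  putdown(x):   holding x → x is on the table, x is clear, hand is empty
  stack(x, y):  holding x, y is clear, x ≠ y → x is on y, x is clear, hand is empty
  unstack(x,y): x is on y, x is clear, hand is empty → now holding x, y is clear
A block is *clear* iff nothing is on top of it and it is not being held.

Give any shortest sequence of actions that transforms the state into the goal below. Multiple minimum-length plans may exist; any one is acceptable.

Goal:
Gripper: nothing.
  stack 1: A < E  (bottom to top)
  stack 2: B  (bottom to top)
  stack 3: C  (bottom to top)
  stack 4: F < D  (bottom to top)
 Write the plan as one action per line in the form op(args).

step 1 (unstack(B, C)): towers=[A; E; F/D/C] holding=B
step 2 (putdown(B)): towers=[A; B; E; F/D/C] holding=-
step 3 (pickup(E)): towers=[A; B; F/D/C] holding=E
step 4 (stack(E, A)): towers=[A/E; B; F/D/C] holding=-
step 5 (unstack(C, D)): towers=[A/E; B; F/D] holding=C
step 6 (putdown(C)): towers=[A/E; B; C; F/D] holding=-
goal check: towers=[A/E; B; C; F/D] holding=- — reached (length 6, optimal by BFS)

unstack(B, C)
putdown(B)
pickup(E)
stack(E, A)
unstack(C, D)
putdown(C)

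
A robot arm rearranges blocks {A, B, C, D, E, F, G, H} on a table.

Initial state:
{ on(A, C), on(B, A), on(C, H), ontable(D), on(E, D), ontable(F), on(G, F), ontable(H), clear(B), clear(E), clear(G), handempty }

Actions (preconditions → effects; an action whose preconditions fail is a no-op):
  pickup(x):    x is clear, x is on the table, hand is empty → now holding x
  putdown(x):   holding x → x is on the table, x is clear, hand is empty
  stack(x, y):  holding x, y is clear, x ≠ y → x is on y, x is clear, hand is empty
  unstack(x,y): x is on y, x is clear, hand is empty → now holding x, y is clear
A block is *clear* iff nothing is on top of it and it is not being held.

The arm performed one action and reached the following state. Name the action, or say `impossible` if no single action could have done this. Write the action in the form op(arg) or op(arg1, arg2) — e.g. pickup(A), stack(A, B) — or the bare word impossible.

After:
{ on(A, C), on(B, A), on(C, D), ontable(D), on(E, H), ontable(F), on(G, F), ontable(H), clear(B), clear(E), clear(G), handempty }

impossible

target: towers=[D/C/A/B; F/G; H/E] holding=-
     unstack(G, F) → towers=[D/E; F; H/C/A/B] holding=G
     unstack(E, D) → towers=[D; F/G; H/C/A/B] holding=E
     unstack(B, A) → towers=[D/E; F/G; H/C/A] holding=B
none of the 3 applicable actions match → impossible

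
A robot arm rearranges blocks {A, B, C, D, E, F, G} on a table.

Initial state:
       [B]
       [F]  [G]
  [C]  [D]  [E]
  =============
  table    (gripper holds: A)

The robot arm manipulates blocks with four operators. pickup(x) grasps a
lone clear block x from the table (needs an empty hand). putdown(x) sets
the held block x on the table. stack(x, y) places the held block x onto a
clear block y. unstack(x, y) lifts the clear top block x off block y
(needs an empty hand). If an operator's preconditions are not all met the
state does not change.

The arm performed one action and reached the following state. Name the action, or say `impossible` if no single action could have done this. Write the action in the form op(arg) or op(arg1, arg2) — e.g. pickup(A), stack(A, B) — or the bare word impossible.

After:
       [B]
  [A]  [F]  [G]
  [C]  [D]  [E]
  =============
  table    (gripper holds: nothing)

stack(A, C)

target: towers=[C/A; D/F/B; E/G] holding=-
        putdown(A) → towers=[A; C; D/F/B; E/G] holding=-
       stack(A, B) → towers=[C; D/F/B/A; E/G] holding=-
       stack(A, G) → towers=[C; D/F/B; E/G/A] holding=-
       stack(A, C) → towers=[C/A; D/F/B; E/G] holding=-  ← match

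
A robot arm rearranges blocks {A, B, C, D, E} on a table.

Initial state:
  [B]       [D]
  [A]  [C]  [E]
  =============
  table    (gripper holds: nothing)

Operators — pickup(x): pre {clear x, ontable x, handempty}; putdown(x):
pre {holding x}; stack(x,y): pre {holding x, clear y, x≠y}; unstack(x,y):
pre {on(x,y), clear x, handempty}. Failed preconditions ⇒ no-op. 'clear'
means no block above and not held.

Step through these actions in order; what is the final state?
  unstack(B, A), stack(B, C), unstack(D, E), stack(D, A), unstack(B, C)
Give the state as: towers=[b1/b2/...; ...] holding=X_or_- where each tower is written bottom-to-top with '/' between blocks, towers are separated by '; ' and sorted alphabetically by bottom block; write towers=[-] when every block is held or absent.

step 1 (unstack(B, A)): towers=[A; C; E/D] holding=B
step 2 (stack(B, C)): towers=[A; C/B; E/D] holding=-
step 3 (unstack(D, E)): towers=[A; C/B; E] holding=D
step 4 (stack(D, A)): towers=[A/D; C/B; E] holding=-
step 5 (unstack(B, C)): towers=[A/D; C; E] holding=B

towers=[A/D; C; E] holding=B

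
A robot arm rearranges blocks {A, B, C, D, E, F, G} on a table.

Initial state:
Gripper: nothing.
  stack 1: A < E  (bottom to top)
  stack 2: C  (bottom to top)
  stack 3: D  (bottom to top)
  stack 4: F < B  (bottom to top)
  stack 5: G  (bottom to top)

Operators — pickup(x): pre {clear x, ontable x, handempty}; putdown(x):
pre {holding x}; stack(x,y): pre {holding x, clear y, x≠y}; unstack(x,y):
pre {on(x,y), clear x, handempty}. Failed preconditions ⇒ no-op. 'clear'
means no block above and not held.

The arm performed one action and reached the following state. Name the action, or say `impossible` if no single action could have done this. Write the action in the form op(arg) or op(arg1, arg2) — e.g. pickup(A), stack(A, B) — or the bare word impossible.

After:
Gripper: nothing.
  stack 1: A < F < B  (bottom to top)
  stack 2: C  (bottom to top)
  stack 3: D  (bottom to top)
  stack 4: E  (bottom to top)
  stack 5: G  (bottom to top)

impossible

target: towers=[A/F/B; C; D; E; G] holding=-
     unstack(B, F) → towers=[A/E; C; D; F; G] holding=B
         pickup(G) → towers=[A/E; C; D; F/B] holding=G
         pickup(D) → towers=[A/E; C; F/B; G] holding=D
     unstack(E, A) → towers=[A; C; D; F/B; G] holding=E
         pickup(C) → towers=[A/E; D; F/B; G] holding=C
none of the 5 applicable actions match → impossible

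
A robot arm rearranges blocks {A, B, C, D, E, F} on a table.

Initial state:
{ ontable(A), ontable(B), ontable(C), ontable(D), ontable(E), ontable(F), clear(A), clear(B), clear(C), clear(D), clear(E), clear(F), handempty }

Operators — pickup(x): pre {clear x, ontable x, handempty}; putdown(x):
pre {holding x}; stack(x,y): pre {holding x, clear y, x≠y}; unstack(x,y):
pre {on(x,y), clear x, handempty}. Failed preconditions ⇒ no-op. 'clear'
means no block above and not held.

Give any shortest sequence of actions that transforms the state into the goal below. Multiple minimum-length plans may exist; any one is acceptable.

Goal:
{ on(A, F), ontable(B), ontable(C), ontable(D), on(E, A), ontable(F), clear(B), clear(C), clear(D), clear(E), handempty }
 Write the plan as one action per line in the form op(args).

step 1 (pickup(A)): towers=[B; C; D; E; F] holding=A
step 2 (stack(A, F)): towers=[B; C; D; E; F/A] holding=-
step 3 (pickup(E)): towers=[B; C; D; F/A] holding=E
step 4 (stack(E, A)): towers=[B; C; D; F/A/E] holding=-
goal check: towers=[B; C; D; F/A/E] holding=- — reached (length 4, optimal by BFS)

pickup(A)
stack(A, F)
pickup(E)
stack(E, A)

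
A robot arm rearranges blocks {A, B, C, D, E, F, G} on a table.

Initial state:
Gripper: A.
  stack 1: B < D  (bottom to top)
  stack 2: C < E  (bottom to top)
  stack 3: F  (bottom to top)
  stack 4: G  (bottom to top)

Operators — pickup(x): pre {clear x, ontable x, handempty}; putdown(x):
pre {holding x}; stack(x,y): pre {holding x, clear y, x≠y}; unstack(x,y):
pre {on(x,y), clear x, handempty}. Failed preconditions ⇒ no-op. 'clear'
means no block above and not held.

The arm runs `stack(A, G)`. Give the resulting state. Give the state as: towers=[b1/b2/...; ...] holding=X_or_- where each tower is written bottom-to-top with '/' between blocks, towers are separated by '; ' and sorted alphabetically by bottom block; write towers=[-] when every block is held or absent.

before: towers=[B/D; C/E; F; G] holding=A
pre[stack(A, G)]: holding(A) ok, clear(G) ok, A≠G ok
all met → apply stack(A, G)
after:  towers=[B/D; C/E; F; G/A] holding=-

towers=[B/D; C/E; F; G/A] holding=-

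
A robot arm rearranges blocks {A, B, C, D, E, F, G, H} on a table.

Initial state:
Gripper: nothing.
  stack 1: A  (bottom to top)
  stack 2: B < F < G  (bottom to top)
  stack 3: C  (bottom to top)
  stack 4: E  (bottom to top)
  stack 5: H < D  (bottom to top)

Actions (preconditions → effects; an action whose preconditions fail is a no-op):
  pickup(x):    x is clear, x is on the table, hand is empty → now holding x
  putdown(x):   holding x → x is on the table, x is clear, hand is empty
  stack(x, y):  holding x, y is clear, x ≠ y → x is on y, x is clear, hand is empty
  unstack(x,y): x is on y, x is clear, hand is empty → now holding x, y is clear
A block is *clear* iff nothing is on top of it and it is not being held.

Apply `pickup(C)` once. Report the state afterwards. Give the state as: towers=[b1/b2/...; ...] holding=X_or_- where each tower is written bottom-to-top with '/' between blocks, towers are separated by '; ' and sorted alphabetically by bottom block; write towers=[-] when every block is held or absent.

before: towers=[A; B/F/G; C; E; H/D] holding=-
pre[pickup(C)]: clear(C) ok, ontable(C) ok, handempty ok
all met → apply pickup(C)
after:  towers=[A; B/F/G; E; H/D] holding=C

towers=[A; B/F/G; E; H/D] holding=C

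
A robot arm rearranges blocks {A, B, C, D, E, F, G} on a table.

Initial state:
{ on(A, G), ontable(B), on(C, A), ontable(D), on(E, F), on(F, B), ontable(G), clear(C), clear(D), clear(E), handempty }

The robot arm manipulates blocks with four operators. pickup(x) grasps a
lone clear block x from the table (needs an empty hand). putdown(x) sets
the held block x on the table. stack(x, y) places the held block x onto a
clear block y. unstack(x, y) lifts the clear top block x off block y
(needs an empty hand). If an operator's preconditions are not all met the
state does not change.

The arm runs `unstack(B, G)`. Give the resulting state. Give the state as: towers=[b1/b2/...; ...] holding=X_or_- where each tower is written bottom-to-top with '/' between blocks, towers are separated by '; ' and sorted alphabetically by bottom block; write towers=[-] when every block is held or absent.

towers=[B/F/E; D; G/A/C] holding=-

before: towers=[B/F/E; D; G/A/C] holding=-
pre[unstack(B, G)]: on(B,G) ✗, clear(B) ✗, handempty ✓
on(B,G), clear(B) unmet → unstack(B, G) is a no-op
after:  towers=[B/F/E; D; G/A/C] holding=-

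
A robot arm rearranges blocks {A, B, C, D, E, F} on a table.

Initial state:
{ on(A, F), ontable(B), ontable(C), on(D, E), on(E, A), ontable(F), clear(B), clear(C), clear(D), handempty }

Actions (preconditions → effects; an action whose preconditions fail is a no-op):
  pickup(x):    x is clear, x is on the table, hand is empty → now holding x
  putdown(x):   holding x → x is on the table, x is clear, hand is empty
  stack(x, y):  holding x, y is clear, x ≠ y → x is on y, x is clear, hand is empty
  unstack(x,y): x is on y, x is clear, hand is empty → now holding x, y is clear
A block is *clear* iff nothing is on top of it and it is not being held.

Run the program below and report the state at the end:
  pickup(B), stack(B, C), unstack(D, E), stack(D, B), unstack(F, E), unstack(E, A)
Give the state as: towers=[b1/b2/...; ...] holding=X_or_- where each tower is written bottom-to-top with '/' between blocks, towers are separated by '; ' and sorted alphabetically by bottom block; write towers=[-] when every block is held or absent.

step 1 (pickup(B)): towers=[C; F/A/E/D] holding=B
step 2 (stack(B, C)): towers=[C/B; F/A/E/D] holding=-
step 3 (unstack(D, E)): towers=[C/B; F/A/E] holding=D
step 4 (stack(D, B)): towers=[C/B/D; F/A/E] holding=-
step 5 (unstack(F, E)) [no-op]: towers=[C/B/D; F/A/E] holding=-
step 6 (unstack(E, A)): towers=[C/B/D; F/A] holding=E

towers=[C/B/D; F/A] holding=E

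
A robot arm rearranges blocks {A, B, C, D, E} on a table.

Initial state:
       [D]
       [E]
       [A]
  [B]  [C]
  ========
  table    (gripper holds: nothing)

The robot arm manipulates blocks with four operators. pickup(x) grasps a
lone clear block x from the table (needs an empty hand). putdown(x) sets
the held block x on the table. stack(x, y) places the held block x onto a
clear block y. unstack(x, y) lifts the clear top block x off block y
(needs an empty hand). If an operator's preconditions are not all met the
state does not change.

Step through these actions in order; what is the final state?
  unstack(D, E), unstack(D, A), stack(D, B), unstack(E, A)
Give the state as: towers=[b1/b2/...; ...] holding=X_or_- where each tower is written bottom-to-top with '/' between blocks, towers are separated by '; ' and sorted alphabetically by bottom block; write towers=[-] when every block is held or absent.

step 1 (unstack(D, E)): towers=[B; C/A/E] holding=D
step 2 (unstack(D, A)) [no-op]: towers=[B; C/A/E] holding=D
step 3 (stack(D, B)): towers=[B/D; C/A/E] holding=-
step 4 (unstack(E, A)): towers=[B/D; C/A] holding=E

towers=[B/D; C/A] holding=E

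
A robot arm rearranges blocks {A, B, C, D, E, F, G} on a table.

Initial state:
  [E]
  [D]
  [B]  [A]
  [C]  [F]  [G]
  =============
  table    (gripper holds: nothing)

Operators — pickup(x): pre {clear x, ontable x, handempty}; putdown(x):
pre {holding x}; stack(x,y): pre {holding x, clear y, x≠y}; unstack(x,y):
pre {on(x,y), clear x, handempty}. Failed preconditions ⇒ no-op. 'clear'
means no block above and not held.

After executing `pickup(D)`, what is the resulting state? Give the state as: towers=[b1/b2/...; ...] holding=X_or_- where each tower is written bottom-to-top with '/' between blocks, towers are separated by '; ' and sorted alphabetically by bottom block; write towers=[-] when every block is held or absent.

before: towers=[C/B/D/E; F/A; G] holding=-
pre[pickup(D)]: clear(D) fail, ontable(D) fail, handempty ok
clear(D), ontable(D) unmet → pickup(D) is a no-op
after:  towers=[C/B/D/E; F/A; G] holding=-

towers=[C/B/D/E; F/A; G] holding=-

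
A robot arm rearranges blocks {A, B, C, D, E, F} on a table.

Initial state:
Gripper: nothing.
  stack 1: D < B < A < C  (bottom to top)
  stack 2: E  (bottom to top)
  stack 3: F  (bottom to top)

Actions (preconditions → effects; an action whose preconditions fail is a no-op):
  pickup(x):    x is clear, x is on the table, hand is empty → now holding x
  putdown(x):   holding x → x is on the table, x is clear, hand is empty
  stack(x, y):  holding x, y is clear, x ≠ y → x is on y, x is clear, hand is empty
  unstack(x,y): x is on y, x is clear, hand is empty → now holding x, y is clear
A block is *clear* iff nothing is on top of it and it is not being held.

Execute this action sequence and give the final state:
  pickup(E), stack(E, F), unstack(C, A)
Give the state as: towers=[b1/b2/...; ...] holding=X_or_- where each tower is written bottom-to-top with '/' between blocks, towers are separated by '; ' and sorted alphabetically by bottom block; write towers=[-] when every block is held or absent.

towers=[D/B/A; F/E] holding=C

step 1 (pickup(E)): towers=[D/B/A/C; F] holding=E
step 2 (stack(E, F)): towers=[D/B/A/C; F/E] holding=-
step 3 (unstack(C, A)): towers=[D/B/A; F/E] holding=C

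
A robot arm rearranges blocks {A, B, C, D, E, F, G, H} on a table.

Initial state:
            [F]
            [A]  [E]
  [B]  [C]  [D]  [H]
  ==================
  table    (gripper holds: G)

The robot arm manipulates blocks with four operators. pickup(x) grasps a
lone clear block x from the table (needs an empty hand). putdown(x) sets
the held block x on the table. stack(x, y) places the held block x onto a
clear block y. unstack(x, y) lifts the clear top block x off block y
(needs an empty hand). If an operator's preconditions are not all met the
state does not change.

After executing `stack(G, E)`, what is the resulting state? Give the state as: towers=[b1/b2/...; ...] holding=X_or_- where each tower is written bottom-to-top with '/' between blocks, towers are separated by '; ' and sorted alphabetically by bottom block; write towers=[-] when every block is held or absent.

before: towers=[B; C; D/A/F; H/E] holding=G
pre[stack(G, E)]: holding(G) ✓, clear(E) ✓, G≠E ✓
all met → apply stack(G, E)
after:  towers=[B; C; D/A/F; H/E/G] holding=-

towers=[B; C; D/A/F; H/E/G] holding=-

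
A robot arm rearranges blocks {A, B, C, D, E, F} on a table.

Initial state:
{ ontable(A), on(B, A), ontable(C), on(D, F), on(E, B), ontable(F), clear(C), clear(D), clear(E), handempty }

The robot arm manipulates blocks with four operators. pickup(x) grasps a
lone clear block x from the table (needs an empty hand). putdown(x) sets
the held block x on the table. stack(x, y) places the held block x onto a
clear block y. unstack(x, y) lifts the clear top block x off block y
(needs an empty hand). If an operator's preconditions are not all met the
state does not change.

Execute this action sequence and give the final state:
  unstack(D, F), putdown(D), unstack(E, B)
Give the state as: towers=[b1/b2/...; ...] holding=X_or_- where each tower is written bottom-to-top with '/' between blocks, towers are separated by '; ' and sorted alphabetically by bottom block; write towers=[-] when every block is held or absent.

step 1 (unstack(D, F)): towers=[A/B/E; C; F] holding=D
step 2 (putdown(D)): towers=[A/B/E; C; D; F] holding=-
step 3 (unstack(E, B)): towers=[A/B; C; D; F] holding=E

towers=[A/B; C; D; F] holding=E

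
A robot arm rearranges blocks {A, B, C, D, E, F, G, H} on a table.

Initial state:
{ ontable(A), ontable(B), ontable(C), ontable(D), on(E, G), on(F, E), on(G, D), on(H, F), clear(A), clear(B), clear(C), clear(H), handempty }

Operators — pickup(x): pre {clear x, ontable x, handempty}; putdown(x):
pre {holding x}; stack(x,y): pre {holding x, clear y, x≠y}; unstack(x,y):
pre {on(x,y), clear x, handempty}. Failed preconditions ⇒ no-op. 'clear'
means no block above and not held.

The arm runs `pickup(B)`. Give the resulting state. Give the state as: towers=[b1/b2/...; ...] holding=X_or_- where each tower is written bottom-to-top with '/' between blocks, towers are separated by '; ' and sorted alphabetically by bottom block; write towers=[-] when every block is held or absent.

before: towers=[A; B; C; D/G/E/F/H] holding=-
pre[pickup(B)]: clear(B) yes, ontable(B) yes, handempty yes
all met → apply pickup(B)
after:  towers=[A; C; D/G/E/F/H] holding=B

towers=[A; C; D/G/E/F/H] holding=B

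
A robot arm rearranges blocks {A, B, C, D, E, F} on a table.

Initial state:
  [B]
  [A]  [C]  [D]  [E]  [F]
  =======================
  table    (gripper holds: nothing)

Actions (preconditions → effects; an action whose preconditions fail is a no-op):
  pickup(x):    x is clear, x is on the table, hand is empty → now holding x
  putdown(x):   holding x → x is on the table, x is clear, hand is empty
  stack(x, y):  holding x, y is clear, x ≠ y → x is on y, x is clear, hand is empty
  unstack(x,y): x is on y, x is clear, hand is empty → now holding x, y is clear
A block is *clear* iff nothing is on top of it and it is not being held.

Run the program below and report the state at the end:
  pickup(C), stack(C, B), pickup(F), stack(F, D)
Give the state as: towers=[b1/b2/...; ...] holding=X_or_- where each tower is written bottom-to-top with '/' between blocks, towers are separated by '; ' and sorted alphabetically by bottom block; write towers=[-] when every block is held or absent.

towers=[A/B/C; D/F; E] holding=-

step 1 (pickup(C)): towers=[A/B; D; E; F] holding=C
step 2 (stack(C, B)): towers=[A/B/C; D; E; F] holding=-
step 3 (pickup(F)): towers=[A/B/C; D; E] holding=F
step 4 (stack(F, D)): towers=[A/B/C; D/F; E] holding=-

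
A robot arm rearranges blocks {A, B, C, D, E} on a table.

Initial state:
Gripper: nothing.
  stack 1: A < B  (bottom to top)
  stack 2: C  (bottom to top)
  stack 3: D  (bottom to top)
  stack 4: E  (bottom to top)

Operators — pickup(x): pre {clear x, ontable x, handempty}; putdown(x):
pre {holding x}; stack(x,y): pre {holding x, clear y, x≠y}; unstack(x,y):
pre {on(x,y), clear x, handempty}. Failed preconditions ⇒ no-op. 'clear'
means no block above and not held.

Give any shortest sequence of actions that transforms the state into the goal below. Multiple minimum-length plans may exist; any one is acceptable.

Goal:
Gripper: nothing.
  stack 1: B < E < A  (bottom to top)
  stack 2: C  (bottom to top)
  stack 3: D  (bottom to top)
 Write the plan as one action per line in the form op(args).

unstack(B, A)
putdown(B)
pickup(E)
stack(E, B)
pickup(A)
stack(A, E)

step 1 (unstack(B, A)): towers=[A; C; D; E] holding=B
step 2 (putdown(B)): towers=[A; B; C; D; E] holding=-
step 3 (pickup(E)): towers=[A; B; C; D] holding=E
step 4 (stack(E, B)): towers=[A; B/E; C; D] holding=-
step 5 (pickup(A)): towers=[B/E; C; D] holding=A
step 6 (stack(A, E)): towers=[B/E/A; C; D] holding=-
goal check: towers=[B/E/A; C; D] holding=- — reached (length 6, optimal by BFS)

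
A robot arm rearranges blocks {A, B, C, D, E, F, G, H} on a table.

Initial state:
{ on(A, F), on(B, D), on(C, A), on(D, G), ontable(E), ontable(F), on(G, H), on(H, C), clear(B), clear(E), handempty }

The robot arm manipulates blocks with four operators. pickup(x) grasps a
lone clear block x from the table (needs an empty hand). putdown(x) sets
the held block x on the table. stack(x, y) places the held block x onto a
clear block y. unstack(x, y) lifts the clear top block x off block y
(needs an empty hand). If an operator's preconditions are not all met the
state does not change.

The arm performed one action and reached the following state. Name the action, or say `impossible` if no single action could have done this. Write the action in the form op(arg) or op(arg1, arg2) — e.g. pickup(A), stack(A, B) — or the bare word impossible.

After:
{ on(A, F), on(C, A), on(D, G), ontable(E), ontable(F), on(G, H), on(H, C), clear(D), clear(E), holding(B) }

unstack(B, D)

target: towers=[E; F/A/C/H/G/D] holding=B
         pickup(E) → towers=[F/A/C/H/G/D/B] holding=E
     unstack(B, D) → towers=[E; F/A/C/H/G/D] holding=B  ← match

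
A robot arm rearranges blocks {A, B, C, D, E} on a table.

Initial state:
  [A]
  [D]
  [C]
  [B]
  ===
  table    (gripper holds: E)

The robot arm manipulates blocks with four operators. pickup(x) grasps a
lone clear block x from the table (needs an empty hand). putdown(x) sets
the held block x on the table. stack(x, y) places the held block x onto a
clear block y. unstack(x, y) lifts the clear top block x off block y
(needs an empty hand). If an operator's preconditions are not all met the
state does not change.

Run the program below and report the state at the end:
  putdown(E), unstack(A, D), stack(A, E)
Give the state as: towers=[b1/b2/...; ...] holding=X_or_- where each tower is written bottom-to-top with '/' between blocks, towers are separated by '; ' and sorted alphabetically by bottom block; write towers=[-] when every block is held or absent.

step 1 (putdown(E)): towers=[B/C/D/A; E] holding=-
step 2 (unstack(A, D)): towers=[B/C/D; E] holding=A
step 3 (stack(A, E)): towers=[B/C/D; E/A] holding=-

towers=[B/C/D; E/A] holding=-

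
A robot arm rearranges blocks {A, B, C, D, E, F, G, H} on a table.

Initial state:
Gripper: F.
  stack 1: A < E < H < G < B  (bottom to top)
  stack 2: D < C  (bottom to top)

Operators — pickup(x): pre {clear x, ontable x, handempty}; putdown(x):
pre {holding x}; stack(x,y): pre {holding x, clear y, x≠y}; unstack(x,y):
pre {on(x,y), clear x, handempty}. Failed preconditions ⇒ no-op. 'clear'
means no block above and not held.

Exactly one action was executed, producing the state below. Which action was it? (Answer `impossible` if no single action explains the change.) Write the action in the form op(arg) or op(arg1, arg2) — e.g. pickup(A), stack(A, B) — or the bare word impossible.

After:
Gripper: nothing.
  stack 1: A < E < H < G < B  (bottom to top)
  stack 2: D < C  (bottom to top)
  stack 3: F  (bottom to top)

target: towers=[A/E/H/G/B; D/C; F] holding=-
        putdown(F) → towers=[A/E/H/G/B; D/C; F] holding=-  ← match
       stack(F, B) → towers=[A/E/H/G/B/F; D/C] holding=-
       stack(F, C) → towers=[A/E/H/G/B; D/C/F] holding=-

putdown(F)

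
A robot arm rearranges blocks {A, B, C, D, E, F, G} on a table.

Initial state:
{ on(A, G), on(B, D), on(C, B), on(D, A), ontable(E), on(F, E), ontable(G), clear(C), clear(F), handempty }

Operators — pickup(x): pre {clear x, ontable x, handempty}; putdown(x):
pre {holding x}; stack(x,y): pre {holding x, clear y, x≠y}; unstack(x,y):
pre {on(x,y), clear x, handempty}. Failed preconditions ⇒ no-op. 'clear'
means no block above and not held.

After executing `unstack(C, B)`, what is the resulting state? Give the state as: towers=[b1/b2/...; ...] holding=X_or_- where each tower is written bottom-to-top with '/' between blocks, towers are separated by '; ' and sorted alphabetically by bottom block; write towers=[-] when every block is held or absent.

towers=[E/F; G/A/D/B] holding=C

before: towers=[E/F; G/A/D/B/C] holding=-
pre[unstack(C, B)]: on(C,B) ✓, clear(C) ✓, handempty ✓
all met → apply unstack(C, B)
after:  towers=[E/F; G/A/D/B] holding=C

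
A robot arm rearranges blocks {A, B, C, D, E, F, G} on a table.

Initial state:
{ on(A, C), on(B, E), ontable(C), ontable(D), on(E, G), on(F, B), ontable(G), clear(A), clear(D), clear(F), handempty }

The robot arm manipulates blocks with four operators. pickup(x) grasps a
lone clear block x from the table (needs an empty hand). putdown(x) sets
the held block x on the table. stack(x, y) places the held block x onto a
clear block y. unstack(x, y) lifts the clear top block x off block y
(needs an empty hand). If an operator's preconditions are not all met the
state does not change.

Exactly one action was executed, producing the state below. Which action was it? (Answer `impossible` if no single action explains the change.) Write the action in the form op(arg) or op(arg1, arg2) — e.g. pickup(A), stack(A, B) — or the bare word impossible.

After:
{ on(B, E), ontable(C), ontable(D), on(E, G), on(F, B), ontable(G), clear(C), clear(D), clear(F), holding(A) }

unstack(A, C)

target: towers=[C; D; G/E/B/F] holding=A
     unstack(F, B) → towers=[C/A; D; G/E/B] holding=F
         pickup(D) → towers=[C/A; G/E/B/F] holding=D
     unstack(A, C) → towers=[C; D; G/E/B/F] holding=A  ← match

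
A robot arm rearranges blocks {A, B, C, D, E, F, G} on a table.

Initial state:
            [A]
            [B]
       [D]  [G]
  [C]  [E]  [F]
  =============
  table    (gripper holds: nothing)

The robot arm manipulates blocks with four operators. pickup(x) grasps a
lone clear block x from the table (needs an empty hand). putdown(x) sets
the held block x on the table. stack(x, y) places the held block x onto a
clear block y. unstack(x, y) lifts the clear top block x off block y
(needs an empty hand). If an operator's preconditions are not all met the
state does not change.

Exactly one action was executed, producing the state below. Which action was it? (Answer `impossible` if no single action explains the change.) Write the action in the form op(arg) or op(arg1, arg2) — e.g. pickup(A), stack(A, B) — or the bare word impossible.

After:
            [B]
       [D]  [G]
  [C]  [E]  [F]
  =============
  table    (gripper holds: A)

target: towers=[C; E/D; F/G/B] holding=A
     unstack(D, E) → towers=[C; E; F/G/B/A] holding=D
     unstack(A, B) → towers=[C; E/D; F/G/B] holding=A  ← match
         pickup(C) → towers=[E/D; F/G/B/A] holding=C

unstack(A, B)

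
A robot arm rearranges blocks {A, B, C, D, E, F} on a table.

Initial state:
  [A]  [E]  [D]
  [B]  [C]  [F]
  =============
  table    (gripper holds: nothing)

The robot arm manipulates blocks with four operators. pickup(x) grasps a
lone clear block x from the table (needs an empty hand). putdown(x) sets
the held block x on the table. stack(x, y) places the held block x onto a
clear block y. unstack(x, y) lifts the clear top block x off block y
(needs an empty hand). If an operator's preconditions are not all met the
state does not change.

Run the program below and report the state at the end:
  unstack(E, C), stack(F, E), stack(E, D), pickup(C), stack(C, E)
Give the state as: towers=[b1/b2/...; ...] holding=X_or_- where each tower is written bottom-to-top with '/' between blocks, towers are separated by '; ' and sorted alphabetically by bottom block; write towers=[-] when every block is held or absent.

towers=[B/A; F/D/E/C] holding=-

step 1 (unstack(E, C)): towers=[B/A; C; F/D] holding=E
step 2 (stack(F, E)) [no-op]: towers=[B/A; C; F/D] holding=E
step 3 (stack(E, D)): towers=[B/A; C; F/D/E] holding=-
step 4 (pickup(C)): towers=[B/A; F/D/E] holding=C
step 5 (stack(C, E)): towers=[B/A; F/D/E/C] holding=-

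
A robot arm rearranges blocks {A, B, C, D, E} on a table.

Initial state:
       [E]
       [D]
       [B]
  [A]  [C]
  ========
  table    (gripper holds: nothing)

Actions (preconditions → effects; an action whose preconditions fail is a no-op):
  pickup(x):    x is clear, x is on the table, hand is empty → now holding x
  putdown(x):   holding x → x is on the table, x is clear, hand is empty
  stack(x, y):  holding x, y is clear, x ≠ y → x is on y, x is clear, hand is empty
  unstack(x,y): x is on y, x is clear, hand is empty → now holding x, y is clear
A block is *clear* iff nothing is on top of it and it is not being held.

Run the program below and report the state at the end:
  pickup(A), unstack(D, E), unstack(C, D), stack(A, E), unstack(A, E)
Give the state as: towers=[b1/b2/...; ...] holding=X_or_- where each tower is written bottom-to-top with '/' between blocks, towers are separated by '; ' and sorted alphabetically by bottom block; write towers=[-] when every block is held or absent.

towers=[C/B/D/E] holding=A

step 1 (pickup(A)): towers=[C/B/D/E] holding=A
step 2 (unstack(D, E)) [no-op]: towers=[C/B/D/E] holding=A
step 3 (unstack(C, D)) [no-op]: towers=[C/B/D/E] holding=A
step 4 (stack(A, E)): towers=[C/B/D/E/A] holding=-
step 5 (unstack(A, E)): towers=[C/B/D/E] holding=A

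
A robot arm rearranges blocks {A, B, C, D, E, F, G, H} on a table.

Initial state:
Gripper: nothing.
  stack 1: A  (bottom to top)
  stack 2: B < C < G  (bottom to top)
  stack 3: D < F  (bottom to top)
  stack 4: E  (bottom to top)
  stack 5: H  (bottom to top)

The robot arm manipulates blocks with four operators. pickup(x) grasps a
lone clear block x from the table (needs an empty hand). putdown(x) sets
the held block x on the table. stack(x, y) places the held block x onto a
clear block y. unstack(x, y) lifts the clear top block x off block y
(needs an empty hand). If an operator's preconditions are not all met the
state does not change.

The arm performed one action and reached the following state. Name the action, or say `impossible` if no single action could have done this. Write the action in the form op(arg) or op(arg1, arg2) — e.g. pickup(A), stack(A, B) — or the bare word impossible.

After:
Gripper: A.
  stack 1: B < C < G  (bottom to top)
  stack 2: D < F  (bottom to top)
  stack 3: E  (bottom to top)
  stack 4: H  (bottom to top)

target: towers=[B/C/G; D/F; E; H] holding=A
     unstack(G, C) → towers=[A; B/C; D/F; E; H] holding=G
         pickup(A) → towers=[B/C/G; D/F; E; H] holding=A  ← match
         pickup(E) → towers=[A; B/C/G; D/F; H] holding=E
         pickup(H) → towers=[A; B/C/G; D/F; E] holding=H
     unstack(F, D) → towers=[A; B/C/G; D; E; H] holding=F

pickup(A)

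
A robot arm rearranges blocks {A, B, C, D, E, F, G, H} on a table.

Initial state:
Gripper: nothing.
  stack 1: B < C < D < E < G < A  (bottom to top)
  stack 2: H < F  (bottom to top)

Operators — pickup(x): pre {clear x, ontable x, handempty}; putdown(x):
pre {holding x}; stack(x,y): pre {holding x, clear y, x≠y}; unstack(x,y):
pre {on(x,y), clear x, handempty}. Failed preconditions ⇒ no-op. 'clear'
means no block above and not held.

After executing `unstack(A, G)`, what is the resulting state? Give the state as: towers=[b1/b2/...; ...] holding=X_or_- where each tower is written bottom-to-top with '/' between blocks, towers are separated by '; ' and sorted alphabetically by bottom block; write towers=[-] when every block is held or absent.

towers=[B/C/D/E/G; H/F] holding=A

before: towers=[B/C/D/E/G/A; H/F] holding=-
pre[unstack(A, G)]: on(A,G) ok, clear(A) ok, handempty ok
all met → apply unstack(A, G)
after:  towers=[B/C/D/E/G; H/F] holding=A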